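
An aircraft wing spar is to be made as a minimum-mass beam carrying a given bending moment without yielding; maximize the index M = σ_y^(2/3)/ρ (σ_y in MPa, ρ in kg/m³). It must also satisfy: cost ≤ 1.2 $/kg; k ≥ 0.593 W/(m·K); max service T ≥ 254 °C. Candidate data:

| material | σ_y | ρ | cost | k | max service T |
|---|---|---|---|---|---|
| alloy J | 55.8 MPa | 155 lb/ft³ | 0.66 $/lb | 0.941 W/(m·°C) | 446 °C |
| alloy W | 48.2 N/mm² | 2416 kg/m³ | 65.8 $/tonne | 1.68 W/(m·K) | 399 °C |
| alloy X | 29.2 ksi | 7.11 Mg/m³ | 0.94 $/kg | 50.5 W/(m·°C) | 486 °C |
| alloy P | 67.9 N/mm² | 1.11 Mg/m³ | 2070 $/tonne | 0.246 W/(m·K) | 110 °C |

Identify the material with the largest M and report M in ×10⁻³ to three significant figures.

Screen on constraints: cost ≤ 1.2 $/kg; k ≥ 0.593 W/(m·K); max service T ≥ 254 °C. Survivors: alloy W, alloy X.
In SI units:
  alloy W: σ_y = 48.20 MPa, ρ = 2416 kg/m³
  alloy X: σ_y = 201.3 MPa, ρ = 7110 kg/m³
  alloy W: M = 5.48×10⁻³
  alloy X: M = 4.83×10⁻³
Alloy W has the largest M.

alloy W, M = 5.48×10⁻³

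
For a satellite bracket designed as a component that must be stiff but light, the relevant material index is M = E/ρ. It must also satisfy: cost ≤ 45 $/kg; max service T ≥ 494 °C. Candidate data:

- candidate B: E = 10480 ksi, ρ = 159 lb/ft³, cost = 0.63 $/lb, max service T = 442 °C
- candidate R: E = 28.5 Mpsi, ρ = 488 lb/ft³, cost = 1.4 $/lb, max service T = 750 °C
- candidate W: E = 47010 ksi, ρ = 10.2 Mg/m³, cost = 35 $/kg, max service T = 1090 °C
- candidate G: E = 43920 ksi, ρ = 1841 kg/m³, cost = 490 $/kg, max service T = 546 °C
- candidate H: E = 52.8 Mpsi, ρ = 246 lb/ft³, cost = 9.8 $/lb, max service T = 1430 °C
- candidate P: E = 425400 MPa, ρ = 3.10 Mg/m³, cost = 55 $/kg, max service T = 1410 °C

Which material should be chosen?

Screen on constraints: cost ≤ 45 $/kg; max service T ≥ 494 °C. Survivors: candidate R, candidate W, candidate H.
Normalizing units and computing the index:
  candidate R: E = 196.5 GPa, ρ = 7817 kg/m³
  candidate W: E = 324.1 GPa, ρ = 10200 kg/m³
  candidate H: E = 364.0 GPa, ρ = 3941 kg/m³
  candidate H: M = 92.4 MN·m/kg
  candidate W: M = 31.8 MN·m/kg
  candidate R: M = 25.1 MN·m/kg
Highest index: candidate H.

candidate H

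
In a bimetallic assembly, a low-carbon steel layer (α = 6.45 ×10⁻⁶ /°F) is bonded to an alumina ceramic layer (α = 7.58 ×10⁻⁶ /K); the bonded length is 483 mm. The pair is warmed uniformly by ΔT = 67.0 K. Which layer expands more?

low-carbon steel: α = 6.45×10⁻⁶/°F × 9/5 = 11.6×10⁻⁶/K.
α(low-carbon steel) = 11.6×10⁻⁶/K vs α(alumina ceramic) = 7.58×10⁻⁶/K.
Higher α expands more for the same ΔT: low-carbon steel.

low-carbon steel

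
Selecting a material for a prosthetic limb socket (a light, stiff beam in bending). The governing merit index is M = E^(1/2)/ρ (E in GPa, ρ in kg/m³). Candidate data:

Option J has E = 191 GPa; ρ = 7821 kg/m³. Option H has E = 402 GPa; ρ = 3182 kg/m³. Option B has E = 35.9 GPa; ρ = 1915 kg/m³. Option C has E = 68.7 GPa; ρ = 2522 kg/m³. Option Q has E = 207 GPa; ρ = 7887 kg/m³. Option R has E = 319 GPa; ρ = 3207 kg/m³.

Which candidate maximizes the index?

option H

Evaluate M for each candidate:
  option H: M = 6.30×10⁻³
  option R: M = 5.57×10⁻³
  option C: M = 3.29×10⁻³
  option B: M = 3.13×10⁻³
  option Q: M = 1.82×10⁻³
  option J: M = 1.77×10⁻³
Option H ranks first.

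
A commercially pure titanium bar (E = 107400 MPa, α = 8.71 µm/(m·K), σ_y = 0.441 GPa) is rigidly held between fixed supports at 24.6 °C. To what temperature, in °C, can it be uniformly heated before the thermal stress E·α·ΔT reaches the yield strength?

E = 107400 MPa = 107.4 GPa.
σ_y = 0.441 GPa = 441.0 MPa.
E·α·ΔT = 441.0 MPa ⇒ ΔT = 441.0 / (107.4×10³ × 8.71×10⁻⁶) = 471.4 K.
T = 24.6 + 471.4 = 496.0 °C.

496 °C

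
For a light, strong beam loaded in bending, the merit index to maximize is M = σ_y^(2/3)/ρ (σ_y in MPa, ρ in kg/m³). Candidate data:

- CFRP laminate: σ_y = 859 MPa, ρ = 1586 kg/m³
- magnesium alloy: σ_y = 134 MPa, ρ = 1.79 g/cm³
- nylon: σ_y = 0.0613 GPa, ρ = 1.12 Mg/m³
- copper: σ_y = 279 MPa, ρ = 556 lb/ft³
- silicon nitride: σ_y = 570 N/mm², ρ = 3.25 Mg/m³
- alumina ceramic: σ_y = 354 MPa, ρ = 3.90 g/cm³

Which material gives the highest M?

Putting every candidate on a common basis:
  CFRP laminate: σ_y = 859.0 MPa, ρ = 1586 kg/m³
  magnesium alloy: σ_y = 134.0 MPa, ρ = 1790 kg/m³
  nylon: σ_y = 61.30 MPa, ρ = 1120 kg/m³
  copper: σ_y = 279.0 MPa, ρ = 8906 kg/m³
  silicon nitride: σ_y = 570.0 MPa, ρ = 3250 kg/m³
  alumina ceramic: σ_y = 354.0 MPa, ρ = 3900 kg/m³
  CFRP laminate: M = 57.0×10⁻³
  silicon nitride: M = 21.2×10⁻³
  magnesium alloy: M = 14.6×10⁻³
  nylon: M = 13.9×10⁻³
  alumina ceramic: M = 12.8×10⁻³
  copper: M = 4.79×10⁻³
CFRP laminate has the largest M.

CFRP laminate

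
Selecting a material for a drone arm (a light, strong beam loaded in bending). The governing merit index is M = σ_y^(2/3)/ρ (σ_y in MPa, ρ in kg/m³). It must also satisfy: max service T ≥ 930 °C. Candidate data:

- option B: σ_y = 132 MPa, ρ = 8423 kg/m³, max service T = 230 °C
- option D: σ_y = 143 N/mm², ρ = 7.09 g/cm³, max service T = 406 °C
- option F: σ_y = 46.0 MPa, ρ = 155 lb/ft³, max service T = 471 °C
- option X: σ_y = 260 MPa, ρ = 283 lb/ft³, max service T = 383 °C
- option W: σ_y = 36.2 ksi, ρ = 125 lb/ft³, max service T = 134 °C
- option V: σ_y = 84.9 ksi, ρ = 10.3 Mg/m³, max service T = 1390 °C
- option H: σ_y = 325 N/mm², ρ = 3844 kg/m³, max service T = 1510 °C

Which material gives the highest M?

Screen on constraints: max service T ≥ 930 °C. Survivors: option V, option H.
In SI units:
  option V: σ_y = 585.4 MPa, ρ = 10300 kg/m³
  option H: σ_y = 325.0 MPa, ρ = 3844 kg/m³
  option H: M = 12.3×10⁻³
  option V: M = 6.79×10⁻³
Option H ranks first.

option H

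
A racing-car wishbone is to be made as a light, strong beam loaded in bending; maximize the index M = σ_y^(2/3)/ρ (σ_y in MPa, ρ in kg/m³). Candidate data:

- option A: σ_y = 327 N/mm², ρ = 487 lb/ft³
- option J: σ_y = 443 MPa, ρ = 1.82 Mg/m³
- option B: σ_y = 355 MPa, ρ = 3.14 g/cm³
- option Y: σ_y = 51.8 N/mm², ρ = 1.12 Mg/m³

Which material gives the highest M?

In SI units:
  option A: σ_y = 327.0 MPa, ρ = 7801 kg/m³
  option J: σ_y = 443.0 MPa, ρ = 1820 kg/m³
  option B: σ_y = 355.0 MPa, ρ = 3140 kg/m³
  option Y: σ_y = 51.80 MPa, ρ = 1120 kg/m³
  option J: M = 31.9×10⁻³
  option B: M = 16.0×10⁻³
  option Y: M = 12.4×10⁻³
  option A: M = 6.08×10⁻³
Option J has the largest M.

option J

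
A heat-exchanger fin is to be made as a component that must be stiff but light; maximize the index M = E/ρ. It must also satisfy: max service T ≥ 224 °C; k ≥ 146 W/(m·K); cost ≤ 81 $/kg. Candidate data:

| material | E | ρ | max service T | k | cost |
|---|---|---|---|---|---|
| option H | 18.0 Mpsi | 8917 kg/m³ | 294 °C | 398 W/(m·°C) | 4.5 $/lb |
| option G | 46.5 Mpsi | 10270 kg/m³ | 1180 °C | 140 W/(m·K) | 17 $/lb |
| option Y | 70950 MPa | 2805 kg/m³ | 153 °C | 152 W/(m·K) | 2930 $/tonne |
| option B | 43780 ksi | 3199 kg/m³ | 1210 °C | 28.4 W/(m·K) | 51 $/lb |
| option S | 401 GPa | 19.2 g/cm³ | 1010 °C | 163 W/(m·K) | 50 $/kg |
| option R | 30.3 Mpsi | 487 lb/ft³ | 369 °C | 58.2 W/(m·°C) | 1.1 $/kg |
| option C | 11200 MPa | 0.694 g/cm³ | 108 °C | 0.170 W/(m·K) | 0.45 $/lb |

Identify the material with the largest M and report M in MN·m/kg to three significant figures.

option S, M = 20.9 MN·m/kg

Screen on constraints: max service T ≥ 224 °C; k ≥ 146 W/(m·K); cost ≤ 81 $/kg. Survivors: option H, option S.
Convert each candidate to consistent units, then evaluate M:
  option H: E = 124.1 GPa, ρ = 8917 kg/m³
  option S: E = 401.0 GPa, ρ = 19200 kg/m³
  option S: M = 20.9 MN·m/kg
  option H: M = 13.9 MN·m/kg
Option S ranks first.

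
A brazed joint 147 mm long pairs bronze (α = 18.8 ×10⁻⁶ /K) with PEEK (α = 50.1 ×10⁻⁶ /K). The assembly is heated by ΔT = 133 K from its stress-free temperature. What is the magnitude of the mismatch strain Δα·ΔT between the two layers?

Δα = |18.8 − 50.1|×10⁻⁶/K = 31.3×10⁻⁶/K.
Mismatch strain = Δα·ΔT = 31.3×10⁻⁶ × 133.0 = 4.16×10⁻³.

4.16×10⁻³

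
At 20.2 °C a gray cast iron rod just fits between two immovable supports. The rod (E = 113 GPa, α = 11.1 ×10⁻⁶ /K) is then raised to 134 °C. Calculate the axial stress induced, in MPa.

143 MPa

ΔT = 113.8 K. Constrained thermal stress σ = E·α·ΔT = 113.0×10³ MPa × 11.1×10⁻⁶ × 113.8 = 143 MPa (compressive).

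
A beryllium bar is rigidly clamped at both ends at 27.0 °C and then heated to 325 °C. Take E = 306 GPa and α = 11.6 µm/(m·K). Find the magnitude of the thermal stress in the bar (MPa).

1060 MPa

ΔT = 298.0 K. Constrained thermal stress σ = E·α·ΔT = 306.0×10³ MPa × 11.6×10⁻⁶ × 298.0 = 1060 MPa (compressive).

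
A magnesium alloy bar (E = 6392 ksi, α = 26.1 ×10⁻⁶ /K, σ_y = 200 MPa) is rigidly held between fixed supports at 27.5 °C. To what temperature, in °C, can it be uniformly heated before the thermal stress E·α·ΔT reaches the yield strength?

E = 6392 ksi = 44.07 GPa.
E·α·ΔT = 200.0 MPa ⇒ ΔT = 200.0 / (44.07×10³ × 26.1×10⁻⁶) = 173.9 K.
T = 27.5 + 173.9 = 201.4 °C.

201 °C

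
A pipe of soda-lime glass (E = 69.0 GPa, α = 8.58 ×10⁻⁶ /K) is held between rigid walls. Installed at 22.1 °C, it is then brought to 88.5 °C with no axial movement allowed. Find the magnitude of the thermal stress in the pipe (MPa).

ΔT = 66.40 K. Constrained thermal stress σ = E·α·ΔT = 69.00×10³ MPa × 8.58×10⁻⁶ × 66.40 = 39.3 MPa (compressive).

39.3 MPa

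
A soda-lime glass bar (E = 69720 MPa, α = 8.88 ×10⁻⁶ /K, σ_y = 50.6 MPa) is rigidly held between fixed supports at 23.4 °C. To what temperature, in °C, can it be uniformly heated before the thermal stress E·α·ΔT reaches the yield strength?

E = 69720 MPa = 69.72 GPa.
E·α·ΔT = 50.60 MPa ⇒ ΔT = 50.60 / (69.72×10³ × 8.88×10⁻⁶) = 81.73 K.
T = 23.4 + 81.73 = 105.1 °C.

105 °C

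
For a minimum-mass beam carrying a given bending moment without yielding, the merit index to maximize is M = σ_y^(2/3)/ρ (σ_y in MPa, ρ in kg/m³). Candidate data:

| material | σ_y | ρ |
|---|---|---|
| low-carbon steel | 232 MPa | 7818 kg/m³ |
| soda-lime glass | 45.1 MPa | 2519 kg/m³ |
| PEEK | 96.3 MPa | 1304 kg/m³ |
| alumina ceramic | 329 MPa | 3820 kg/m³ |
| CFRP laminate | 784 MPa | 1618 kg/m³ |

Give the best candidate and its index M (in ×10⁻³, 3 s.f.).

Per-candidate index values:
  CFRP laminate: M = 52.5×10⁻³
  PEEK: M = 16.1×10⁻³
  alumina ceramic: M = 12.5×10⁻³
  soda-lime glass: M = 5.03×10⁻³
  low-carbon steel: M = 4.83×10⁻³
CFRP laminate has the largest M.

CFRP laminate, M = 52.5×10⁻³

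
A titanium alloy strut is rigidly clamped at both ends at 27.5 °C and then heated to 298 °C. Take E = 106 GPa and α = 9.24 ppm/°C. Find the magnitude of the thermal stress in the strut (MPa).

ΔT = 270.5 K. Constrained thermal stress σ = E·α·ΔT = 106.0×10³ MPa × 9.24×10⁻⁶ × 270.5 = 265 MPa (compressive).

265 MPa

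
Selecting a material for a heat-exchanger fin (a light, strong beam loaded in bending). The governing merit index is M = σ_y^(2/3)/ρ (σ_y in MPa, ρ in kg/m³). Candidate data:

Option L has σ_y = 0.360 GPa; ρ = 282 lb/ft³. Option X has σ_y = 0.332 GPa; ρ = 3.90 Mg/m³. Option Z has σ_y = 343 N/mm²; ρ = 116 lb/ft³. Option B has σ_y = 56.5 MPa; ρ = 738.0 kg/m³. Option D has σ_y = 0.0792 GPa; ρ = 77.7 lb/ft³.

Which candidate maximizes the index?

In SI units:
  option L: σ_y = 360.0 MPa, ρ = 4517 kg/m³
  option X: σ_y = 332.0 MPa, ρ = 3900 kg/m³
  option Z: σ_y = 343.0 MPa, ρ = 1858 kg/m³
  option B: σ_y = 56.50 MPa, ρ = 738.0 kg/m³
  option D: σ_y = 79.20 MPa, ρ = 1245 kg/m³
  option Z: M = 26.4×10⁻³
  option B: M = 20.0×10⁻³
  option D: M = 14.8×10⁻³
  option X: M = 12.3×10⁻³
  option L: M = 11.2×10⁻³
The maximum is for option Z.

option Z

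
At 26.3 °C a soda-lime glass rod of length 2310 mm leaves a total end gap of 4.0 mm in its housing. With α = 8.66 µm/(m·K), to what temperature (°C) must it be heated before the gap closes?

226 °C

α·L₀·ΔT = 4.0 mm ⇒ ΔT = 4.0 / (8.66×10⁻⁶ × 2310.0) = 200.0 K.
T = 26.3 + 200.0 = 226.3 °C.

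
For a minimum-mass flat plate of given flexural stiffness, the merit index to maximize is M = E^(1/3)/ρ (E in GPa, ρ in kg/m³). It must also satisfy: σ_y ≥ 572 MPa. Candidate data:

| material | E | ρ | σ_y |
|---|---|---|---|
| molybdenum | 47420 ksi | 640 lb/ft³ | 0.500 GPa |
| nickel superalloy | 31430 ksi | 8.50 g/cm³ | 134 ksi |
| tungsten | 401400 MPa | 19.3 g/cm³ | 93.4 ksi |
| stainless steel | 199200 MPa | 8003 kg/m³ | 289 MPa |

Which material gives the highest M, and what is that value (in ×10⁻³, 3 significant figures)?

Screen on constraints: σ_y ≥ 572 MPa. Survivors: nickel superalloy, tungsten.
Putting every candidate on a common basis:
  nickel superalloy: E = 216.7 GPa, ρ = 8500 kg/m³
  tungsten: E = 401.4 GPa, ρ = 19300 kg/m³
  nickel superalloy: M = 0.707×10⁻³
  tungsten: M = 0.382×10⁻³
The maximum is for nickel superalloy.

nickel superalloy, M = 0.707×10⁻³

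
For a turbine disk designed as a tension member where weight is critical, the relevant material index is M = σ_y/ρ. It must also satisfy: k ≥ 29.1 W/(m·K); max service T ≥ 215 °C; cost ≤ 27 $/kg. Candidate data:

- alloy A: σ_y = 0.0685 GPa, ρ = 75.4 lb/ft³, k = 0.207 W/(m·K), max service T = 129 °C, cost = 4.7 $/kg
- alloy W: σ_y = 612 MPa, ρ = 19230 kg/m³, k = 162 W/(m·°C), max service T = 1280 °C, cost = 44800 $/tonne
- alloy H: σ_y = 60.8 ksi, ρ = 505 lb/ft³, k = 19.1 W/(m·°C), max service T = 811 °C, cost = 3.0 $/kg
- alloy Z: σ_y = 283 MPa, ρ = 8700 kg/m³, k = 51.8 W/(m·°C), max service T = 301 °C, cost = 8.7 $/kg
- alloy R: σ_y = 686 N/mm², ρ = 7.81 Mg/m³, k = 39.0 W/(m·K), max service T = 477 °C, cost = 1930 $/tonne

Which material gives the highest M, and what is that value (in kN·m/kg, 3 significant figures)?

alloy R, M = 87.8 kN·m/kg

Screen on constraints: k ≥ 29.1 W/(m·K); max service T ≥ 215 °C; cost ≤ 27 $/kg. Survivors: alloy Z, alloy R.
After converting to SI:
  alloy Z: σ_y = 283.0 MPa, ρ = 8700 kg/m³
  alloy R: σ_y = 686.0 MPa, ρ = 7810 kg/m³
  alloy R: M = 87.8 kN·m/kg
  alloy Z: M = 32.5 kN·m/kg
Alloy R ranks first.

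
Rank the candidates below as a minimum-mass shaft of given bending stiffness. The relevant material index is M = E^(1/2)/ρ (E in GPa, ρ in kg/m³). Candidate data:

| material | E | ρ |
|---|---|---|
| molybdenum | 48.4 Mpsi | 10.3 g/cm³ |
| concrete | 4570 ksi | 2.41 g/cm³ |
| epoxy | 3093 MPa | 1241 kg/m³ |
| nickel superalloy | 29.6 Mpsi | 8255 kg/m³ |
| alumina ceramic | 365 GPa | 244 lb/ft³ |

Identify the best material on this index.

After converting to SI:
  molybdenum: E = 333.7 GPa, ρ = 10300 kg/m³
  concrete: E = 31.51 GPa, ρ = 2410 kg/m³
  epoxy: E = 3.093 GPa, ρ = 1241 kg/m³
  nickel superalloy: E = 204.1 GPa, ρ = 8255 kg/m³
  alumina ceramic: E = 365.0 GPa, ρ = 3909 kg/m³
  alumina ceramic: M = 4.89×10⁻³
  concrete: M = 2.33×10⁻³
  molybdenum: M = 1.77×10⁻³
  nickel superalloy: M = 1.73×10⁻³
  epoxy: M = 1.42×10⁻³
Alumina ceramic has the largest M.

alumina ceramic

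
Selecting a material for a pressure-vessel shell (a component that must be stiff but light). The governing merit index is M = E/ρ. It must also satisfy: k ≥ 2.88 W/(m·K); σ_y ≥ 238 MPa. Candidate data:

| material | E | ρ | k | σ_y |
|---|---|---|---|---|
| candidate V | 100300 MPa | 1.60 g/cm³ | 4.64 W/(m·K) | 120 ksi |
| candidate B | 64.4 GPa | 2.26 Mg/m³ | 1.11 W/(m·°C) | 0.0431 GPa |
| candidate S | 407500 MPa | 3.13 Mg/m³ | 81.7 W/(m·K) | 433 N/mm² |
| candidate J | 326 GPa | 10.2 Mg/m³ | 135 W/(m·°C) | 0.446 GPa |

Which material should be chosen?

candidate S

Screen on constraints: k ≥ 2.88 W/(m·K); σ_y ≥ 238 MPa. Survivors: candidate V, candidate S, candidate J.
Putting every candidate on a common basis:
  candidate V: E = 100.3 GPa, ρ = 1600 kg/m³
  candidate S: E = 407.5 GPa, ρ = 3130 kg/m³
  candidate J: E = 326.0 GPa, ρ = 10200 kg/m³
  candidate S: M = 130 MN·m/kg
  candidate V: M = 62.7 MN·m/kg
  candidate J: M = 32.0 MN·m/kg
Candidate S has the largest M.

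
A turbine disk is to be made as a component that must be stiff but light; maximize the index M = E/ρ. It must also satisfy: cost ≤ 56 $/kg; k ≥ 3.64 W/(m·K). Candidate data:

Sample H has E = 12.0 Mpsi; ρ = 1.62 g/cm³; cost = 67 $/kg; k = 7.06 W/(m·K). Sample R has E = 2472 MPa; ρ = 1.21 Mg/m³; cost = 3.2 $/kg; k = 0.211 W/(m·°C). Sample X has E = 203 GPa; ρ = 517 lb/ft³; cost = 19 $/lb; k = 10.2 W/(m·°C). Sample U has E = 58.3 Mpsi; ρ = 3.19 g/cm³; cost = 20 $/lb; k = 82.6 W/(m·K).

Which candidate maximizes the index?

sample U

Screen on constraints: cost ≤ 56 $/kg; k ≥ 3.64 W/(m·K). Survivors: sample X, sample U.
In SI units:
  sample X: E = 203.0 GPa, ρ = 8282 kg/m³
  sample U: E = 402.0 GPa, ρ = 3190 kg/m³
  sample U: M = 126 MN·m/kg
  sample X: M = 24.5 MN·m/kg
Sample U ranks first.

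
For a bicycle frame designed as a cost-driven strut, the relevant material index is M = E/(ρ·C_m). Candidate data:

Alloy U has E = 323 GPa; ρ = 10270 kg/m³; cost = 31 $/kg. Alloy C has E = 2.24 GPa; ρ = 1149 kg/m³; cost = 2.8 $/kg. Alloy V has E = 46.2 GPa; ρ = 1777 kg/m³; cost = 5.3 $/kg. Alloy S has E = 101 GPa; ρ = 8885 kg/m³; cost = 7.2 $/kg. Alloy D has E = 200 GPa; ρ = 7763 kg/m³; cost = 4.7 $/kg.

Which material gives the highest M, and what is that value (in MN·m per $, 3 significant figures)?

Computing M directly (units already consistent):
  alloy D: M = 5.48 MN·m per $
  alloy V: M = 4.91 MN·m per $
  alloy S: M = 1.58 MN·m per $
  alloy U: M = 1.01 MN·m per $
  alloy C: M = 0.696 MN·m per $
Alloy D ranks first.

alloy D, M = 5.48 MN·m per $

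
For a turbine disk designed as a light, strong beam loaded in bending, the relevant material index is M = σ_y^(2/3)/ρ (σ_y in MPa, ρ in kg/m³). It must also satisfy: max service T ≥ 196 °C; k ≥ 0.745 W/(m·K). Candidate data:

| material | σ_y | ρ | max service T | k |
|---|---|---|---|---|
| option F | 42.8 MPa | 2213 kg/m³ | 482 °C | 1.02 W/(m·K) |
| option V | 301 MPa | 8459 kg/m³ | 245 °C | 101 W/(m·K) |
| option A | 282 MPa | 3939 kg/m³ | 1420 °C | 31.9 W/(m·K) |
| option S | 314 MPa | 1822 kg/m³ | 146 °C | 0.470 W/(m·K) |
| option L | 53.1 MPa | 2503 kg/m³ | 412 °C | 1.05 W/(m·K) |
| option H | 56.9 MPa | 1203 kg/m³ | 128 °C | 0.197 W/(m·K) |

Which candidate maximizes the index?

option A

Screen on constraints: max service T ≥ 196 °C; k ≥ 0.745 W/(m·K). Survivors: option F, option V, option A, option L.
Evaluate M for each candidate:
  option A: M = 10.9×10⁻³
  option L: M = 5.64×10⁻³
  option F: M = 5.53×10⁻³
  option V: M = 5.31×10⁻³
Highest index: option A.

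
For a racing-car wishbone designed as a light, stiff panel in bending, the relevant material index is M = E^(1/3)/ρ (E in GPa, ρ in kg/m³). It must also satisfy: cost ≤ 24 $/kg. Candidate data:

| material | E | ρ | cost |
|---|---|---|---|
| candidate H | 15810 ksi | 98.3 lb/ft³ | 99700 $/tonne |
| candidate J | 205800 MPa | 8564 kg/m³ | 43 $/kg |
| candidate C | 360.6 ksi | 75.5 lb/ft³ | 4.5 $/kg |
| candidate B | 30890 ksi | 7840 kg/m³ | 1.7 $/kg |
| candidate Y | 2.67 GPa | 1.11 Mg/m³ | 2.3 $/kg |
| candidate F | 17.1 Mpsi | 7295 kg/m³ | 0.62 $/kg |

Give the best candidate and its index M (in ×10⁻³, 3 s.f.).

candidate Y, M = 1.25×10⁻³

Screen on constraints: cost ≤ 24 $/kg. Survivors: candidate C, candidate B, candidate Y, candidate F.
After converting to SI:
  candidate C: E = 2.486 GPa, ρ = 1209 kg/m³
  candidate B: E = 213.0 GPa, ρ = 7840 kg/m³
  candidate Y: E = 2.670 GPa, ρ = 1110 kg/m³
  candidate F: E = 117.9 GPa, ρ = 7295 kg/m³
  candidate Y: M = 1.25×10⁻³
  candidate C: M = 1.12×10⁻³
  candidate B: M = 0.762×10⁻³
  candidate F: M = 0.672×10⁻³
Candidate Y has the largest M.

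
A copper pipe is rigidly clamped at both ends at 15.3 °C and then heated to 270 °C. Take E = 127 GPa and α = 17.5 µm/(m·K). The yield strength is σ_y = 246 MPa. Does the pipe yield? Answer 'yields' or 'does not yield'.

ΔT = 254.7 K. Constrained thermal stress σ = E·α·ΔT = 127.0×10³ MPa × 17.5×10⁻⁶ × 254.7 = 566 MPa (compressive).
Compare to σ_y = 246 MPa: σ ≥ σ_y, so it yields.

yields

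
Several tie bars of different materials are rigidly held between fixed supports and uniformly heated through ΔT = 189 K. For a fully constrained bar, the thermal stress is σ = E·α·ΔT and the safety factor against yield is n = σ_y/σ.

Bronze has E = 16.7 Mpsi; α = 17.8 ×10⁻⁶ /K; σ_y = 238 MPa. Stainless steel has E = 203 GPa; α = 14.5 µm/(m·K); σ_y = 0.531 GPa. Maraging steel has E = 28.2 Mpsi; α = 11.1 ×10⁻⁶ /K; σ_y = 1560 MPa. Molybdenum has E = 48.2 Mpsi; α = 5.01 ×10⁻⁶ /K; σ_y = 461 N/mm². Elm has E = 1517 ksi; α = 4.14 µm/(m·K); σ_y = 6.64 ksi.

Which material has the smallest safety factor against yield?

bronze

With everything in SI (GPa, ×10⁻⁶/K, MPa):
  bronze: E = 115.1, α = 17.8, σ_y = 238.0 → σ = 387 MPa, n = 0.614
  stainless steel: E = 203.0, α = 14.5, σ_y = 531.0 → σ = 556 MPa, n = 0.954
  maraging steel: E = 194.4, α = 11.1, σ_y = 1560 → σ = 408 MPa, n = 3.82
  molybdenum: E = 332.3, α = 5.01, σ_y = 461.0 → σ = 315 MPa, n = 1.46
  elm: E = 10.46, α = 4.14, σ_y = 45.78 → σ = 8.18 MPa, n = 5.59
The minimum is bronze at n = 0.614.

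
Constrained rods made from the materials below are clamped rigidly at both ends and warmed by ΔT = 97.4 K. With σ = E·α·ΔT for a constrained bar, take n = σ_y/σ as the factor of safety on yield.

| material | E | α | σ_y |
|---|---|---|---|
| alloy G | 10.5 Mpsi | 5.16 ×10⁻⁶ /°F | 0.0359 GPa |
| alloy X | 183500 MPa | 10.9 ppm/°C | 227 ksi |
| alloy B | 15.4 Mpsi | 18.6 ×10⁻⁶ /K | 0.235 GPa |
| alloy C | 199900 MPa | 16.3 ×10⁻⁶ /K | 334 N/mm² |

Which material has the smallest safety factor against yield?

alloy G

In consistent units (E in GPa, α in ×10⁻⁶/K, σ_y in MPa):
  alloy G: E = 72.39, α = 9.29, σ_y = 35.90 → σ = 65.5 MPa, n = 0.548
  alloy X: E = 183.5, α = 10.9, σ_y = 1565 → σ = 195 MPa, n = 8.03
  alloy B: E = 106.2, α = 18.6, σ_y = 235.0 → σ = 192 MPa, n = 1.22
  alloy C: E = 199.9, α = 16.3, σ_y = 334.0 → σ = 317 MPa, n = 1.05
Smallest n: alloy G with n = 0.548.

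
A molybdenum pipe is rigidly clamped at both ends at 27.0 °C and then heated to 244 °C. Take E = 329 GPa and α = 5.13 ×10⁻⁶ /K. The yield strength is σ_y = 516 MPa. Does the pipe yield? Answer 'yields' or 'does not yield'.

does not yield

ΔT = 217.0 K. Constrained thermal stress σ = E·α·ΔT = 329.0×10³ MPa × 5.13×10⁻⁶ × 217.0 = 366 MPa (compressive).
Compare to σ_y = 516 MPa: σ < σ_y, so it does not yield.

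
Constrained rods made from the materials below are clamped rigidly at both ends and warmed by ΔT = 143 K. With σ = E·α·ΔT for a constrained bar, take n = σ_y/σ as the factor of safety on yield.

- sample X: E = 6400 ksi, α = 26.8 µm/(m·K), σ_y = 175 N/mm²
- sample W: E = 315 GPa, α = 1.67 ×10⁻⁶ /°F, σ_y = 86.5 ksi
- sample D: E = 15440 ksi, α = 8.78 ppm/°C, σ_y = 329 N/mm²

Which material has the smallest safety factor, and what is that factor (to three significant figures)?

Converting E to GPa, α to ×10⁻⁶/K, σ_y to MPa, then σ and n for each:
  sample X: E = 44.13, α = 26.8, σ_y = 175.0 → σ = 169 MPa, n = 1.03
  sample W: E = 315.0, α = 3.01, σ_y = 596.4 → σ = 135 MPa, n = 4.40
  sample D: E = 106.5, α = 8.78, σ_y = 329.0 → σ = 134 MPa, n = 2.46
Sample X has the lowest safety factor, n = 1.03.

sample X, n = 1.03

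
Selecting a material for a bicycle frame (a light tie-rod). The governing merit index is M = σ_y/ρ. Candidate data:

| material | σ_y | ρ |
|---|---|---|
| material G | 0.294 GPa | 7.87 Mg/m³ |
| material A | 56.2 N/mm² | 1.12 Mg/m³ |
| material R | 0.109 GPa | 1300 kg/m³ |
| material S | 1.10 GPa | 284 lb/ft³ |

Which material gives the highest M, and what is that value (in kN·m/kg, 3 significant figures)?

material S, M = 242 kN·m/kg

In SI units:
  material G: σ_y = 294.0 MPa, ρ = 7870 kg/m³
  material A: σ_y = 56.20 MPa, ρ = 1120 kg/m³
  material R: σ_y = 109.0 MPa, ρ = 1300 kg/m³
  material S: σ_y = 1100 MPa, ρ = 4549 kg/m³
  material S: M = 242 kN·m/kg
  material R: M = 83.8 kN·m/kg
  material A: M = 50.2 kN·m/kg
  material G: M = 37.4 kN·m/kg
Highest index: material S.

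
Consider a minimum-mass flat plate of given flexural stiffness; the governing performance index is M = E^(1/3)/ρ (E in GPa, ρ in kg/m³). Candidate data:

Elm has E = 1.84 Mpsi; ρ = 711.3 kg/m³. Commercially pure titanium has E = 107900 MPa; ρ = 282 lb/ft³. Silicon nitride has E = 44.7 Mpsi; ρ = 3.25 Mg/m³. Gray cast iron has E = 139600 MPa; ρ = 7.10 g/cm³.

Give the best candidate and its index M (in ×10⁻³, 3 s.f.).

Putting every candidate on a common basis:
  elm: E = 12.69 GPa, ρ = 711.3 kg/m³
  commercially pure titanium: E = 107.9 GPa, ρ = 4517 kg/m³
  silicon nitride: E = 308.2 GPa, ρ = 3250 kg/m³
  gray cast iron: E = 139.6 GPa, ρ = 7100 kg/m³
  elm: M = 3.28×10⁻³
  silicon nitride: M = 2.08×10⁻³
  commercially pure titanium: M = 1.05×10⁻³
  gray cast iron: M = 0.731×10⁻³
Elm ranks first.

elm, M = 3.28×10⁻³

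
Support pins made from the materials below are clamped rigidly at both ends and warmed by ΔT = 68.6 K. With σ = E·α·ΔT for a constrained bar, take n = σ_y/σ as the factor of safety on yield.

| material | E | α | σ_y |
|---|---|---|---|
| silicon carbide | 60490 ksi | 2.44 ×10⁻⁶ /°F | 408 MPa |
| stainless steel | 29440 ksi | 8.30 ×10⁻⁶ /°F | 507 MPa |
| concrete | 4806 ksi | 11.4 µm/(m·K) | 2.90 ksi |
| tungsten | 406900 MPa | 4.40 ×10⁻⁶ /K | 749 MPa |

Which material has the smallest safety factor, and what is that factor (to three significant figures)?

concrete, n = 0.772

Per material, after unit conversion:
  silicon carbide: E = 417.1, α = 4.39, σ_y = 408.0 → σ = 126 MPa, n = 3.25
  stainless steel: E = 203.0, α = 14.9, σ_y = 507.0 → σ = 208 MPa, n = 2.44
  concrete: E = 33.14, α = 11.4, σ_y = 19.99 → σ = 25.9 MPa, n = 0.772
  tungsten: E = 406.9, α = 4.40, σ_y = 749.0 → σ = 123 MPa, n = 6.10
Concrete has the lowest safety factor, n = 0.772.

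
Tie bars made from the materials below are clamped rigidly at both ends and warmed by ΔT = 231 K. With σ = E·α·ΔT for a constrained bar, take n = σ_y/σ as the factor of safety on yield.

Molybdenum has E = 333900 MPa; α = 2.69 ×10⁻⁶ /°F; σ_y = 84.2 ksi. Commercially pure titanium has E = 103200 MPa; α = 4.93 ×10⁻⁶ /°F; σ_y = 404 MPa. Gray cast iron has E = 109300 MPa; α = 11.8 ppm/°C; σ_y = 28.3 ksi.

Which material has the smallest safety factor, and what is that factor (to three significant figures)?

gray cast iron, n = 0.655

In consistent units (E in GPa, α in ×10⁻⁶/K, σ_y in MPa):
  molybdenum: E = 333.9, α = 4.84, σ_y = 580.5 → σ = 373 MPa, n = 1.55
  commercially pure titanium: E = 103.2, α = 8.87, σ_y = 404.0 → σ = 212 MPa, n = 1.91
  gray cast iron: E = 109.3, α = 11.8, σ_y = 195.1 → σ = 298 MPa, n = 0.655
Smallest n: gray cast iron with n = 0.655.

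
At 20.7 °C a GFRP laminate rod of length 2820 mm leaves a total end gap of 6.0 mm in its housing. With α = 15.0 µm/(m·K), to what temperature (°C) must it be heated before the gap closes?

α·L₀·ΔT = 6.0 mm ⇒ ΔT = 6.0 / (15.0×10⁻⁶ × 2820.0) = 141.8 K.
T = 20.7 + 141.8 = 162.5 °C.

163 °C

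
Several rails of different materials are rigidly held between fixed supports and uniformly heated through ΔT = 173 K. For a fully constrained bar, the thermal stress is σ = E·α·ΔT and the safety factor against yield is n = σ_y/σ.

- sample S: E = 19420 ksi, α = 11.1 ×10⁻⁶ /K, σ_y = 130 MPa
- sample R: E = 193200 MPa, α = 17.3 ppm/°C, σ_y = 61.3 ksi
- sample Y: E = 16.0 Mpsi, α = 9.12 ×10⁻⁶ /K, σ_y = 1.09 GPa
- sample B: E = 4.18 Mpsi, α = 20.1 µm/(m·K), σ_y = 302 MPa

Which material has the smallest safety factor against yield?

sample S

With everything in SI (GPa, ×10⁻⁶/K, MPa):
  sample S: E = 133.9, α = 11.1, σ_y = 130.0 → σ = 257 MPa, n = 0.506
  sample R: E = 193.2, α = 17.3, σ_y = 422.6 → σ = 578 MPa, n = 0.731
  sample Y: E = 110.3, α = 9.12, σ_y = 1090 → σ = 174 MPa, n = 6.26
  sample B: E = 28.82, α = 20.1, σ_y = 302.0 → σ = 100 MPa, n = 3.01
The minimum is sample S at n = 0.506.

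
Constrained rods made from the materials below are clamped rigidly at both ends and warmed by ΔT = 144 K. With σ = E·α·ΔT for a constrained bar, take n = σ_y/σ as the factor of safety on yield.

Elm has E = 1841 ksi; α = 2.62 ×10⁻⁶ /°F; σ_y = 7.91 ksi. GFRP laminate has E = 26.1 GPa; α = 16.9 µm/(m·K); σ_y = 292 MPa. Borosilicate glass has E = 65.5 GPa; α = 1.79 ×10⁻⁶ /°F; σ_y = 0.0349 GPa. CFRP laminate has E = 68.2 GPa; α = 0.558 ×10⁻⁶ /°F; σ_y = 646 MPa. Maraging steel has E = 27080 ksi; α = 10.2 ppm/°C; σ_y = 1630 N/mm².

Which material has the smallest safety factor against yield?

borosilicate glass

Per material, after unit conversion:
  elm: E = 12.69, α = 4.72, σ_y = 54.54 → σ = 8.62 MPa, n = 6.33
  GFRP laminate: E = 26.10, α = 16.9, σ_y = 292.0 → σ = 63.5 MPa, n = 4.60
  borosilicate glass: E = 65.50, α = 3.22, σ_y = 34.90 → σ = 30.4 MPa, n = 1.15
  CFRP laminate: E = 68.20, α = 1.00, σ_y = 646.0 → σ = 9.86 MPa, n = 65.5
  maraging steel: E = 186.7, α = 10.2, σ_y = 1630 → σ = 274 MPa, n = 5.94
The minimum is borosilicate glass at n = 1.15.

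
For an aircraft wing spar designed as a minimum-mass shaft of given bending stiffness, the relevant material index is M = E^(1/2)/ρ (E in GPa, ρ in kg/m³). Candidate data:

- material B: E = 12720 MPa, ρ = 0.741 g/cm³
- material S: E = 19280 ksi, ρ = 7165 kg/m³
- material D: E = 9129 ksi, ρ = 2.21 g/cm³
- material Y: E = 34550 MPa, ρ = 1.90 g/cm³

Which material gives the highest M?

material B

Normalizing units and computing the index:
  material B: E = 12.72 GPa, ρ = 741.0 kg/m³
  material S: E = 132.9 GPa, ρ = 7165 kg/m³
  material D: E = 62.94 GPa, ρ = 2210 kg/m³
  material Y: E = 34.55 GPa, ρ = 1900 kg/m³
  material B: M = 4.81×10⁻³
  material D: M = 3.59×10⁻³
  material Y: M = 3.09×10⁻³
  material S: M = 1.61×10⁻³
Material B has the largest M.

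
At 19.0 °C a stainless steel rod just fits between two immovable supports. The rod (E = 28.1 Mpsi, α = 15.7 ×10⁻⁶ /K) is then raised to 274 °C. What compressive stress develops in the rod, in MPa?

E = 28.1 Mpsi = 193.7 GPa.
ΔT = 255.0 K. Constrained thermal stress σ = E·α·ΔT = 193.7×10³ MPa × 15.7×10⁻⁶ × 255.0 = 776 MPa (compressive).

776 MPa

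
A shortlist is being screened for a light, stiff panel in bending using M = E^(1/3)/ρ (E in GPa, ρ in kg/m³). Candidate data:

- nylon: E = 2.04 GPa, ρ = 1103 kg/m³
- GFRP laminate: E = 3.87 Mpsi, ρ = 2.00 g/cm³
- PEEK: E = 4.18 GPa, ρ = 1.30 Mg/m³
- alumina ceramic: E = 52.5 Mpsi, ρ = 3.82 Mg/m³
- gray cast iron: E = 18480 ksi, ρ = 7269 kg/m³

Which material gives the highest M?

Convert each candidate to consistent units, then evaluate M:
  nylon: E = 2.040 GPa, ρ = 1103 kg/m³
  GFRP laminate: E = 26.68 GPa, ρ = 2000 kg/m³
  PEEK: E = 4.180 GPa, ρ = 1300 kg/m³
  alumina ceramic: E = 362.0 GPa, ρ = 3820 kg/m³
  gray cast iron: E = 127.4 GPa, ρ = 7269 kg/m³
  alumina ceramic: M = 1.87×10⁻³
  GFRP laminate: M = 1.49×10⁻³
  PEEK: M = 1.24×10⁻³
  nylon: M = 1.15×10⁻³
  gray cast iron: M = 0.692×10⁻³
The maximum is for alumina ceramic.

alumina ceramic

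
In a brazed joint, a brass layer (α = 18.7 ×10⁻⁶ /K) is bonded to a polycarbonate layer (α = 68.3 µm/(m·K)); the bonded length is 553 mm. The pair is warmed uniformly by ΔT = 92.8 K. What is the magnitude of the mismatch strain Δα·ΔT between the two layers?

4.60×10⁻³

Δα = |18.7 − 68.3|×10⁻⁶/K = 49.6×10⁻⁶/K.
Mismatch strain = Δα·ΔT = 49.6×10⁻⁶ × 92.8 = 4.60×10⁻³.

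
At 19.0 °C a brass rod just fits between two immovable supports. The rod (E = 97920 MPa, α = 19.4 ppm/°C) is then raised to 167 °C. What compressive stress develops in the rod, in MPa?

E = 97920 MPa = 97.92 GPa.
ΔT = 148.0 K. Constrained thermal stress σ = E·α·ΔT = 97.92×10³ MPa × 19.4×10⁻⁶ × 148.0 = 281 MPa (compressive).

281 MPa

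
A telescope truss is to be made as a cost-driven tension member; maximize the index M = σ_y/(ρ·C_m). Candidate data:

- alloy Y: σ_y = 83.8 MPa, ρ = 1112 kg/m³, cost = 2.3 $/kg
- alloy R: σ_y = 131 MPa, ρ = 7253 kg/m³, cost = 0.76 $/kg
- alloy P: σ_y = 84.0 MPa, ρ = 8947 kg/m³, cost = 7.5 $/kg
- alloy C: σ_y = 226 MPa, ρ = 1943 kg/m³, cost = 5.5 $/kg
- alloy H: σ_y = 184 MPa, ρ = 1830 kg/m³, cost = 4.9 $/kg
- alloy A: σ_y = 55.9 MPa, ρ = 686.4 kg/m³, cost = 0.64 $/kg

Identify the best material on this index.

alloy A

Computing M directly (units already consistent):
  alloy A: M = 127 kN·m per $
  alloy Y: M = 32.8 kN·m per $
  alloy R: M = 23.8 kN·m per $
  alloy C: M = 21.1 kN·m per $
  alloy H: M = 20.5 kN·m per $
  alloy P: M = 1.25 kN·m per $
Alloy A has the largest M.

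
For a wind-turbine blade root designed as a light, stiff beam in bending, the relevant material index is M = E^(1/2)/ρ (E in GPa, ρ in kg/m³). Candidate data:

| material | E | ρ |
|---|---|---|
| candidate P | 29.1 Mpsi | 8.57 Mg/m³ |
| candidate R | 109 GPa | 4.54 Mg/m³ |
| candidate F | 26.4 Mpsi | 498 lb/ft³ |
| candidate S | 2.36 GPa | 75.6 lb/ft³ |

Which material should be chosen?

Convert each candidate to consistent units, then evaluate M:
  candidate P: E = 200.6 GPa, ρ = 8570 kg/m³
  candidate R: E = 109.0 GPa, ρ = 4540 kg/m³
  candidate F: E = 182.0 GPa, ρ = 7977 kg/m³
  candidate S: E = 2.360 GPa, ρ = 1211 kg/m³
  candidate R: M = 2.30×10⁻³
  candidate F: M = 1.69×10⁻³
  candidate P: M = 1.65×10⁻³
  candidate S: M = 1.27×10⁻³
Highest index: candidate R.

candidate R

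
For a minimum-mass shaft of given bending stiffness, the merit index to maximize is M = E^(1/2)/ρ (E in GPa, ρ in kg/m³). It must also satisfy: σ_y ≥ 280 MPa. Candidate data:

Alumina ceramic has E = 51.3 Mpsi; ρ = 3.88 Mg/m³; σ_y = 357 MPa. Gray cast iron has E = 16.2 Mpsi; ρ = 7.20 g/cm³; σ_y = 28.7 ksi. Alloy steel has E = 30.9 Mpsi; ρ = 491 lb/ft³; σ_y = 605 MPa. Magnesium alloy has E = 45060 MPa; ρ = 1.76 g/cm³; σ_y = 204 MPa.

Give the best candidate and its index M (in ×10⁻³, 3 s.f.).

Screen on constraints: σ_y ≥ 280 MPa. Survivors: alumina ceramic, alloy steel.
Convert each candidate to consistent units, then evaluate M:
  alumina ceramic: E = 353.7 GPa, ρ = 3880 kg/m³
  alloy steel: E = 213.0 GPa, ρ = 7865 kg/m³
  alumina ceramic: M = 4.85×10⁻³
  alloy steel: M = 1.86×10⁻³
Highest index: alumina ceramic.

alumina ceramic, M = 4.85×10⁻³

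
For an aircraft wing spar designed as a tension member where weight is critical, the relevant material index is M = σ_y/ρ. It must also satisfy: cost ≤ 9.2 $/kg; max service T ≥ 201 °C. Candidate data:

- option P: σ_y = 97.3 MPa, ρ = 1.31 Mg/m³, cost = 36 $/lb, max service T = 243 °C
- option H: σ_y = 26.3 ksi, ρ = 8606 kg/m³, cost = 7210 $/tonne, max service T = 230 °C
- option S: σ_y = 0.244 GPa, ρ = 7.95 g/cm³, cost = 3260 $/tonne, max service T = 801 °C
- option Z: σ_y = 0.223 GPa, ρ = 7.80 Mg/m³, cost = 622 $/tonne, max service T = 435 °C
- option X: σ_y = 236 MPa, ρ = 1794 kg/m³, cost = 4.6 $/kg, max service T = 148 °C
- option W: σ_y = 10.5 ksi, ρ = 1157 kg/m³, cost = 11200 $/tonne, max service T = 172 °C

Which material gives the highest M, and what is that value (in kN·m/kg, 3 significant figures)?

option S, M = 30.7 kN·m/kg

Screen on constraints: cost ≤ 9.2 $/kg; max service T ≥ 201 °C. Survivors: option H, option S, option Z.
In SI units:
  option H: σ_y = 181.3 MPa, ρ = 8606 kg/m³
  option S: σ_y = 244.0 MPa, ρ = 7950 kg/m³
  option Z: σ_y = 223.0 MPa, ρ = 7800 kg/m³
  option S: M = 30.7 kN·m/kg
  option Z: M = 28.6 kN·m/kg
  option H: M = 21.1 kN·m/kg
Highest index: option S.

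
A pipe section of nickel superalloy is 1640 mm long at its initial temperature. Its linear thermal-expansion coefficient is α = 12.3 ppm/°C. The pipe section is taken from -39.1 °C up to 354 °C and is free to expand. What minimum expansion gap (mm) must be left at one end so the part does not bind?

7.93 mm

ΔT = 354 − (-39.1) = 393.1 K.
ΔL = α·L₀·ΔT = 12.3×10⁻⁶ × 1640 mm × 393.1 K = 7.93 mm.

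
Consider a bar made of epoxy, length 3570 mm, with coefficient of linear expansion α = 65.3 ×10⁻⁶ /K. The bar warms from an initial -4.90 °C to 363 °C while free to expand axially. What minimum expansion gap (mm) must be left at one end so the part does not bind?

ΔT = 363 − (-4.90) = 367.9 K.
ΔL = α·L₀·ΔT = 65.3×10⁻⁶ × 3570 mm × 367.9 K = 85.8 mm.

85.8 mm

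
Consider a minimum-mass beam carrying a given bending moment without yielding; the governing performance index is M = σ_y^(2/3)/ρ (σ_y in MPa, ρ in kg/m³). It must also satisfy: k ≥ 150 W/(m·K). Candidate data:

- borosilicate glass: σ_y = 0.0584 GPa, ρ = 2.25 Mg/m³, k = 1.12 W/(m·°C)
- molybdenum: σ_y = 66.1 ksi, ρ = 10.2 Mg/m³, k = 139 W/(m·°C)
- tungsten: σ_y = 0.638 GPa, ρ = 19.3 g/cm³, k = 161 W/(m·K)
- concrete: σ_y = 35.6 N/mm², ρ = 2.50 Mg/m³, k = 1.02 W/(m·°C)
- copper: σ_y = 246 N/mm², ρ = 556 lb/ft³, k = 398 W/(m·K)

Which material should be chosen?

copper

Screen on constraints: k ≥ 150 W/(m·K). Survivors: tungsten, copper.
In SI units:
  tungsten: σ_y = 638.0 MPa, ρ = 19300 kg/m³
  copper: σ_y = 246.0 MPa, ρ = 8906 kg/m³
  copper: M = 4.41×10⁻³
  tungsten: M = 3.84×10⁻³
The maximum is for copper.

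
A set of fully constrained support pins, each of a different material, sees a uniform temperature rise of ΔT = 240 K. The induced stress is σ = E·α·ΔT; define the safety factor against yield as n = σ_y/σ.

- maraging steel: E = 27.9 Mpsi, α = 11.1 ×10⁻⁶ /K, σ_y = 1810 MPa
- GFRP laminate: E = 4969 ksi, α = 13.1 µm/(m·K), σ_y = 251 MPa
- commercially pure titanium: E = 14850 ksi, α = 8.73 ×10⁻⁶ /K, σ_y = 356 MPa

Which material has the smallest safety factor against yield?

With everything in SI (GPa, ×10⁻⁶/K, MPa):
  maraging steel: E = 192.4, α = 11.1, σ_y = 1810 → σ = 512 MPa, n = 3.53
  GFRP laminate: E = 34.26, α = 13.1, σ_y = 251.0 → σ = 108 MPa, n = 2.33
  commercially pure titanium: E = 102.4, α = 8.73, σ_y = 356.0 → σ = 215 MPa, n = 1.66
Commercially pure titanium has the lowest safety factor, n = 1.66.

commercially pure titanium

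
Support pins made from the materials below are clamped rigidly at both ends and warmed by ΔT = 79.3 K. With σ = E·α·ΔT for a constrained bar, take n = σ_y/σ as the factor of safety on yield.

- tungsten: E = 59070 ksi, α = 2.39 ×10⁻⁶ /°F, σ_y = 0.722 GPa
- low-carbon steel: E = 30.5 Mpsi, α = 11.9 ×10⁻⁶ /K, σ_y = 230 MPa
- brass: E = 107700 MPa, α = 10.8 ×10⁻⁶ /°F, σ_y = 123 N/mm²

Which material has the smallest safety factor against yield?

In consistent units (E in GPa, α in ×10⁻⁶/K, σ_y in MPa):
  tungsten: E = 407.3, α = 4.30, σ_y = 722.0 → σ = 139 MPa, n = 5.20
  low-carbon steel: E = 210.3, α = 11.9, σ_y = 230.0 → σ = 198 MPa, n = 1.16
  brass: E = 107.7, α = 19.4, σ_y = 123.0 → σ = 166 MPa, n = 0.741
Brass has the lowest safety factor, n = 0.741.

brass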